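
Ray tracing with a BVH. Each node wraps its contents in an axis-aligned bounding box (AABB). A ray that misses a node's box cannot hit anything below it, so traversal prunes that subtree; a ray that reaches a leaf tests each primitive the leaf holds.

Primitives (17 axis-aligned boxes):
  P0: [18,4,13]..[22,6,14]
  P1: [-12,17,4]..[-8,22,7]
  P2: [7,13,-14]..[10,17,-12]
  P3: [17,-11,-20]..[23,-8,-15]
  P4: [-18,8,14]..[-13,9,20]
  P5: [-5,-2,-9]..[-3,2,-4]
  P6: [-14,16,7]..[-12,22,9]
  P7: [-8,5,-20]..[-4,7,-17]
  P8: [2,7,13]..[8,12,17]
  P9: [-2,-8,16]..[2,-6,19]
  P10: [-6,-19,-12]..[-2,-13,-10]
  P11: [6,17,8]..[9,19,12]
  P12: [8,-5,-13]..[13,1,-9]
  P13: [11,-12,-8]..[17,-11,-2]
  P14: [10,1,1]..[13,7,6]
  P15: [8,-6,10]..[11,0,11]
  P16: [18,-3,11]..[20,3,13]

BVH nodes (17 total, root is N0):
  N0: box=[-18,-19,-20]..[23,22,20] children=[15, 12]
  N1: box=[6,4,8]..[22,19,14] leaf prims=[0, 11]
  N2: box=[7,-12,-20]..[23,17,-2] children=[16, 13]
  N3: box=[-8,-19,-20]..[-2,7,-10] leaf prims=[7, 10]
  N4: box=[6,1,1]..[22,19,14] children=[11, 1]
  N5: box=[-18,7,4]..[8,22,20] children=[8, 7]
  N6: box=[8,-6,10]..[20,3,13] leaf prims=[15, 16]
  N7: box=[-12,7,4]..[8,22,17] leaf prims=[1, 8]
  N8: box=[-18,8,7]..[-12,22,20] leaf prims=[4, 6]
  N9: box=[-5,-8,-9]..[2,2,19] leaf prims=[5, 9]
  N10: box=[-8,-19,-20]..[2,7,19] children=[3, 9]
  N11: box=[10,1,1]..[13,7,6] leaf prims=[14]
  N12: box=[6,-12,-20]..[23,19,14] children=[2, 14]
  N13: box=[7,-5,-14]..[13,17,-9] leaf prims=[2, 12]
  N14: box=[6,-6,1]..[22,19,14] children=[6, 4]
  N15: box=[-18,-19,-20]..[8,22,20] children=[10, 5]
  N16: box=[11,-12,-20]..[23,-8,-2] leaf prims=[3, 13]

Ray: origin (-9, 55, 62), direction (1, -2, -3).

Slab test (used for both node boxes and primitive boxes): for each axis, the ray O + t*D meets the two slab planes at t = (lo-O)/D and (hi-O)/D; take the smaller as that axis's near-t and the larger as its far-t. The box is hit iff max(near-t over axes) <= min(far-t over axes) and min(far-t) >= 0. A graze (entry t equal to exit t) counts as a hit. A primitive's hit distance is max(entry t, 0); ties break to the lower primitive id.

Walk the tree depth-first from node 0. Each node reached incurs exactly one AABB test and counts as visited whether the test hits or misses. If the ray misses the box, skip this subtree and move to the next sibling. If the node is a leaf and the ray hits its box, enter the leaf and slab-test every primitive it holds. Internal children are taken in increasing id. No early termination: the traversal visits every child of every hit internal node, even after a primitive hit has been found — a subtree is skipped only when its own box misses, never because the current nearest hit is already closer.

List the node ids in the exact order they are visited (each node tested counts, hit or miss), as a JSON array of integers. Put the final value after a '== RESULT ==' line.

Trace the traversal:
N0 x:[-9,32] y:[33/2,37] z:[14,82/3] -> hit [33/2,82/3], descend [12, 15]
  N12 x:[15,32] y:[18,67/2] z:[16,82/3] -> hit [18,82/3], descend [2, 14]
    N2 x:[16,32] y:[19,67/2] z:[64/3,82/3] -> hit [64/3,82/3], descend [13, 16]
      N13 x:[16,22] y:[19,30] z:[71/3,76/3] -> miss, prune
      N16 x:[20,32] y:[63/2,67/2] z:[64/3,82/3] -> miss, prune
    N14 x:[15,31] y:[18,61/2] z:[16,61/3] -> hit [18,61/3], descend [4, 6]
      N4 x:[15,31] y:[18,27] z:[16,61/3] -> hit [18,61/3], descend [1, 11]
        N1 x:[15,31] y:[18,51/2] z:[16,18] -> hit [18,18] leaf, test {P0(miss), P11@t=18}
        N11 x:[19,22] y:[24,27] z:[56/3,61/3] -> miss, prune
      N6 x:[17,29] y:[26,61/2] z:[49/3,52/3] -> miss, prune
  N15 x:[-9,17] y:[33/2,37] z:[14,82/3] -> hit [33/2,17], descend [5, 10]
    N5 x:[-9,17] y:[33/2,24] z:[14,58/3] -> hit [33/2,17], descend [7, 8]
      N7 x:[-3,17] y:[33/2,24] z:[15,58/3] -> hit [33/2,17] leaf, test {P1(miss), P8(miss)}
      N8 x:[-9,-3] y:[33/2,47/2] z:[14,55/3] -> miss, prune
    N10 x:[1,11] y:[24,37] z:[43/3,82/3] -> miss, prune

Visited [0, 12, 2, 13, 16, 14, 4, 1, 11, 6, 15, 5, 7, 8, 10]. Tests: 15 box, 2 leaf. Nearest: P11.

== RESULT ==
[0, 12, 2, 13, 16, 14, 4, 1, 11, 6, 15, 5, 7, 8, 10]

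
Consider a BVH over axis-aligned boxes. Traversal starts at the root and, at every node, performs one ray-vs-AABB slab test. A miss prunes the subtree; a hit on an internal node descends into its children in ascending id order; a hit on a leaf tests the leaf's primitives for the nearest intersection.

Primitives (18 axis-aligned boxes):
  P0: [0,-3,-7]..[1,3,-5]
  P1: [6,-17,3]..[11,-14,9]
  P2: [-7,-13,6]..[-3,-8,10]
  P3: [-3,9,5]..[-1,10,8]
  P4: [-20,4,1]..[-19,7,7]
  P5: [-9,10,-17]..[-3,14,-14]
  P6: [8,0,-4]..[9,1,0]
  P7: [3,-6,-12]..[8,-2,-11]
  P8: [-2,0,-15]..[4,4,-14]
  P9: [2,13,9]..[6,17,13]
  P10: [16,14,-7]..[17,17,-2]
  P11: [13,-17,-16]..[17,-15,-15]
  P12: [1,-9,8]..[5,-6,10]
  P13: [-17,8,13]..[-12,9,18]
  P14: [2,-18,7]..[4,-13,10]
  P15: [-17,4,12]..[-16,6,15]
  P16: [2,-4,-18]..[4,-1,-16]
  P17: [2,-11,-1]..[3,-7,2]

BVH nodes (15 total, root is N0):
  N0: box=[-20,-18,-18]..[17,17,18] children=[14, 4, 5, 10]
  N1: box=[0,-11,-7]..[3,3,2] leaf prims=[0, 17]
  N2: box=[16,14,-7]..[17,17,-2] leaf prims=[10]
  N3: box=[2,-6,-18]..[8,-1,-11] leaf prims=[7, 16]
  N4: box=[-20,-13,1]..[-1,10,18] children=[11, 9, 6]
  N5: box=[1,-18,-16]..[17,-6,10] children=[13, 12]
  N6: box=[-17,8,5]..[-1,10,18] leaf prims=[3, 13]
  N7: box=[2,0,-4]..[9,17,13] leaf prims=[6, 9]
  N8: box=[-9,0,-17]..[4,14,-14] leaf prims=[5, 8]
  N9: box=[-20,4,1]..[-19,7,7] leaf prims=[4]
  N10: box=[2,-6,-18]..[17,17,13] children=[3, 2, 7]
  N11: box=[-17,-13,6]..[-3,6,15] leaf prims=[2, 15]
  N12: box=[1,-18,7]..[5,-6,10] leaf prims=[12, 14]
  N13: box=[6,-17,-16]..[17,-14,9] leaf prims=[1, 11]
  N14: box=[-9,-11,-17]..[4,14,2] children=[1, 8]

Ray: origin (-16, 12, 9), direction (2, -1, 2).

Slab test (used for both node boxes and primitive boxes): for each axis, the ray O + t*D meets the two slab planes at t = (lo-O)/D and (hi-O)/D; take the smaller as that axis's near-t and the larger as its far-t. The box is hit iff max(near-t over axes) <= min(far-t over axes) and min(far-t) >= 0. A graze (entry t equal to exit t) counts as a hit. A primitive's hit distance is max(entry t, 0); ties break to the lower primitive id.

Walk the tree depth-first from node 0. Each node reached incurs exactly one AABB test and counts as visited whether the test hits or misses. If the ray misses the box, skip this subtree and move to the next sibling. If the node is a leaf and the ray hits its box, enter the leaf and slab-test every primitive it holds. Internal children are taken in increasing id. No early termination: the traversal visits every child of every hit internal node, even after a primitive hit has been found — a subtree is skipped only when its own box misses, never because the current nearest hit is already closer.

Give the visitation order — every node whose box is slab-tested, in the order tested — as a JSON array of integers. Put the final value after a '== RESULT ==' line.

Walk:
N0 x:[-2,33/2] y:[-5,30] z:[-27/2,9/2] -> hit [-2,9/2], descend [4, 5, 10, 14]
  N4 x:[-2,15/2] y:[2,25] z:[-4,9/2] -> hit [2,9/2], descend [6, 9, 11]
    N6 x:[-1/2,15/2] y:[2,4] z:[-2,9/2] -> hit [2,4] leaf, test {P3(miss), P13(miss)}
    N9 x:[-2,-3/2] y:[5,8] z:[-4,-1] -> miss, prune
    N11 x:[-1/2,13/2] y:[6,25] z:[-3/2,3] -> miss, prune
  N5 x:[17/2,33/2] y:[18,30] z:[-25/2,1/2] -> miss, prune
  N10 x:[9,33/2] y:[-5,18] z:[-27/2,2] -> miss, prune
  N14 x:[7/2,10] y:[-2,23] z:[-13,-7/2] -> miss, prune

Visited [0, 4, 6, 9, 11, 5, 10, 14]. Tests: 8 box, 1 leaf. Nearest: miss.

== RESULT ==
[0, 4, 6, 9, 11, 5, 10, 14]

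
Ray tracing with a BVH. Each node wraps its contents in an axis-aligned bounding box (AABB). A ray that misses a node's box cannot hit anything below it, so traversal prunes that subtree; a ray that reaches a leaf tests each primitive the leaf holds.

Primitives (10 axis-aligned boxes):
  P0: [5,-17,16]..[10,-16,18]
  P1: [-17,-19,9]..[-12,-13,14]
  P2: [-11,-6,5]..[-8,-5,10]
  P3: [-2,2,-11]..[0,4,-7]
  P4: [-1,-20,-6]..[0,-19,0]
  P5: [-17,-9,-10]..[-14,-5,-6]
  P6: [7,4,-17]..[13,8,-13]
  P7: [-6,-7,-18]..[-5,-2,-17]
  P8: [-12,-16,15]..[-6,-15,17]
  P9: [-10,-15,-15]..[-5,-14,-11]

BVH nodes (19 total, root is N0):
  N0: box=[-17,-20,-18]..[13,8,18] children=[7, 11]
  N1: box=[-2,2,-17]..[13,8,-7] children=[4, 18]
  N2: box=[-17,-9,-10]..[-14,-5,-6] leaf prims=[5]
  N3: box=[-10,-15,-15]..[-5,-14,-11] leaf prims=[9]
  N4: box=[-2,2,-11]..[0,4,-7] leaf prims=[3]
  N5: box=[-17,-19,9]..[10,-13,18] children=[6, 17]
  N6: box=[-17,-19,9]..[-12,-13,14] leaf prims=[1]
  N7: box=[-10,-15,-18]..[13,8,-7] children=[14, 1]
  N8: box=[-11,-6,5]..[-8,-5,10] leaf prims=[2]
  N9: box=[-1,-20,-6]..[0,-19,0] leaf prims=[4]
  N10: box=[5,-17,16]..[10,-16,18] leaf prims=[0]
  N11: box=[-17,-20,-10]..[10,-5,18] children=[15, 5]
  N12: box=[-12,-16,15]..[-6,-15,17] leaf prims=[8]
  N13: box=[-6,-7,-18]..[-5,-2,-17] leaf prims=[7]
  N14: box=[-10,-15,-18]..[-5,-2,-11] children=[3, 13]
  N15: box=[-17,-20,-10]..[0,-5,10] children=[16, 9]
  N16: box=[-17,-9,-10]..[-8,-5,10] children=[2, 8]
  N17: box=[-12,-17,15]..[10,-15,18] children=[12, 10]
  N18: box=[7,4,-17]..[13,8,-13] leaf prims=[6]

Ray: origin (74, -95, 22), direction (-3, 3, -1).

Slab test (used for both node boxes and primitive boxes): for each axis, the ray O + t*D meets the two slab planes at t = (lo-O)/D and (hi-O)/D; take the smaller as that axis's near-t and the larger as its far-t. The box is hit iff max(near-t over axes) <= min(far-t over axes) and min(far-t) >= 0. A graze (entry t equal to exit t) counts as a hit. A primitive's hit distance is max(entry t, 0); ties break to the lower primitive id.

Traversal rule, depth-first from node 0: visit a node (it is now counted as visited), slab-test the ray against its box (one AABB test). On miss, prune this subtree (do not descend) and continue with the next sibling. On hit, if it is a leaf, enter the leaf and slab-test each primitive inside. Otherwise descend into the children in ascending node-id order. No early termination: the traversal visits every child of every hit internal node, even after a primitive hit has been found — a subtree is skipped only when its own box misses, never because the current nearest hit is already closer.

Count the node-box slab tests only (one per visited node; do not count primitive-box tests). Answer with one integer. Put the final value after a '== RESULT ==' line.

Trace the traversal:
N0 x:[61/3,91/3] y:[25,103/3] z:[4,40] -> hit [25,91/3], descend [7, 11]
  N7 x:[61/3,28] y:[80/3,103/3] z:[29,40] -> miss, prune
  N11 x:[64/3,91/3] y:[25,30] z:[4,32] -> hit [25,30], descend [5, 15]
    N5 x:[64/3,91/3] y:[76/3,82/3] z:[4,13] -> miss, prune
    N15 x:[74/3,91/3] y:[25,30] z:[12,32] -> hit [25,30], descend [9, 16]
      N9 x:[74/3,25] y:[25,76/3] z:[22,28] -> hit [25,25] leaf, test {P4@t=25}
      N16 x:[82/3,91/3] y:[86/3,30] z:[12,32] -> hit [86/3,30], descend [2, 8]
        N2 x:[88/3,91/3] y:[86/3,30] z:[28,32] -> hit [88/3,30] leaf, test {P5@t=88/3}
        N8 x:[82/3,85/3] y:[89/3,30] z:[12,17] -> miss, prune

9 AABB tests over nodes [0, 7, 11, 5, 15, 9, 16, 2, 8]; 2 leaves entered; closest P4.

== RESULT ==
9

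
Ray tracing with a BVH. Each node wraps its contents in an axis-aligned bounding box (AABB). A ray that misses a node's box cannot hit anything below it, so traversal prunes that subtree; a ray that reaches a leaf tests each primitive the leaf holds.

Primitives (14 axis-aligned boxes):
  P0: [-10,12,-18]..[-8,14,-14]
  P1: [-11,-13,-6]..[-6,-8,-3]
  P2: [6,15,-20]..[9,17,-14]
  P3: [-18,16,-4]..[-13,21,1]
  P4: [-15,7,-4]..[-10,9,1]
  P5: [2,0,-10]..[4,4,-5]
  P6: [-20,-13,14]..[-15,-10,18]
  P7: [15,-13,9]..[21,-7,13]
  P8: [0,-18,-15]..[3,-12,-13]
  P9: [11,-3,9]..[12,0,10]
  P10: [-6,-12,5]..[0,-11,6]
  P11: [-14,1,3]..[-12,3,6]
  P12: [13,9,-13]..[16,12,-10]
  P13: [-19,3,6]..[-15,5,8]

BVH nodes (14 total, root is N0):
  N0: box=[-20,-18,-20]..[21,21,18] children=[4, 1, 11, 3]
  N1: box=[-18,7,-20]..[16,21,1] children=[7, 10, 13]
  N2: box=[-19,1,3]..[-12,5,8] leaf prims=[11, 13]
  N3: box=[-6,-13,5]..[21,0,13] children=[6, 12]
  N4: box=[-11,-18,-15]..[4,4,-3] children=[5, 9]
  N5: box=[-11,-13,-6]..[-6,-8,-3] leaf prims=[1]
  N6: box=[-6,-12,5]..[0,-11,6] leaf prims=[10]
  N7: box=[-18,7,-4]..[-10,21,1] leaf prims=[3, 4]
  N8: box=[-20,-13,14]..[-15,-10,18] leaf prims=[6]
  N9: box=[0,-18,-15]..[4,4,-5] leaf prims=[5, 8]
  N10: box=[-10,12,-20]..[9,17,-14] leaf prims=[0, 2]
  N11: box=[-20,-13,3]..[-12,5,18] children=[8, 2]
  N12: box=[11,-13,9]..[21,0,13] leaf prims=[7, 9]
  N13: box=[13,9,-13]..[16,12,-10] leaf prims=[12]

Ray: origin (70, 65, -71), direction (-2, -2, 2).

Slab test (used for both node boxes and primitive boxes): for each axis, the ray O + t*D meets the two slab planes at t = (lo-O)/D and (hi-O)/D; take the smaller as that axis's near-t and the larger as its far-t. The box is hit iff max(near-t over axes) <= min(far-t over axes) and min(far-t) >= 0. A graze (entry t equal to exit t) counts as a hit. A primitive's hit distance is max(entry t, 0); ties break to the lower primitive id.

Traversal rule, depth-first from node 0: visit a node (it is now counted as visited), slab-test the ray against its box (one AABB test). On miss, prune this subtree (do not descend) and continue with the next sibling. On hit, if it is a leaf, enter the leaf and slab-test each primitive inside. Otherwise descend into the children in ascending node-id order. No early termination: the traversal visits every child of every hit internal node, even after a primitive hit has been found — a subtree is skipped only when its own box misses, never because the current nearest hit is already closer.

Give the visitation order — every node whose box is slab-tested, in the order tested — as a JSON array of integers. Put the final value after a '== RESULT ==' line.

Traverse from the root:
N0 x:[49/2,45] y:[22,83/2] z:[51/2,89/2] -> hit [51/2,83/2], descend [1, 3, 4, 11]
  N1 x:[27,44] y:[22,29] z:[51/2,36] -> hit [27,29], descend [7, 10, 13]
    N7 x:[40,44] y:[22,29] z:[67/2,36] -> miss, prune
    N10 x:[61/2,40] y:[24,53/2] z:[51/2,57/2] -> miss, prune
    N13 x:[27,57/2] y:[53/2,28] z:[29,61/2] -> miss, prune
  N3 x:[49/2,38] y:[65/2,39] z:[38,42] -> hit [38,38], descend [6, 12]
    N6 x:[35,38] y:[38,77/2] z:[38,77/2] -> hit [38,38] leaf, test {P10@t=38}
    N12 x:[49/2,59/2] y:[65/2,39] z:[40,42] -> miss, prune
  N4 x:[33,81/2] y:[61/2,83/2] z:[28,34] -> hit [33,34], descend [5, 9]
    N5 x:[38,81/2] y:[73/2,39] z:[65/2,34] -> miss, prune
    N9 x:[33,35] y:[61/2,83/2] z:[28,33] -> hit [33,33] leaf, test {P5(miss), P8(miss)}
  N11 x:[41,45] y:[30,39] z:[37,89/2] -> miss, prune

Summary -> nodes [0, 1, 7, 10, 13, 3, 6, 12, 4, 5, 9, 11]; box-tests=12; leaf-entries=2; first=P10

== RESULT ==
[0, 1, 7, 10, 13, 3, 6, 12, 4, 5, 9, 11]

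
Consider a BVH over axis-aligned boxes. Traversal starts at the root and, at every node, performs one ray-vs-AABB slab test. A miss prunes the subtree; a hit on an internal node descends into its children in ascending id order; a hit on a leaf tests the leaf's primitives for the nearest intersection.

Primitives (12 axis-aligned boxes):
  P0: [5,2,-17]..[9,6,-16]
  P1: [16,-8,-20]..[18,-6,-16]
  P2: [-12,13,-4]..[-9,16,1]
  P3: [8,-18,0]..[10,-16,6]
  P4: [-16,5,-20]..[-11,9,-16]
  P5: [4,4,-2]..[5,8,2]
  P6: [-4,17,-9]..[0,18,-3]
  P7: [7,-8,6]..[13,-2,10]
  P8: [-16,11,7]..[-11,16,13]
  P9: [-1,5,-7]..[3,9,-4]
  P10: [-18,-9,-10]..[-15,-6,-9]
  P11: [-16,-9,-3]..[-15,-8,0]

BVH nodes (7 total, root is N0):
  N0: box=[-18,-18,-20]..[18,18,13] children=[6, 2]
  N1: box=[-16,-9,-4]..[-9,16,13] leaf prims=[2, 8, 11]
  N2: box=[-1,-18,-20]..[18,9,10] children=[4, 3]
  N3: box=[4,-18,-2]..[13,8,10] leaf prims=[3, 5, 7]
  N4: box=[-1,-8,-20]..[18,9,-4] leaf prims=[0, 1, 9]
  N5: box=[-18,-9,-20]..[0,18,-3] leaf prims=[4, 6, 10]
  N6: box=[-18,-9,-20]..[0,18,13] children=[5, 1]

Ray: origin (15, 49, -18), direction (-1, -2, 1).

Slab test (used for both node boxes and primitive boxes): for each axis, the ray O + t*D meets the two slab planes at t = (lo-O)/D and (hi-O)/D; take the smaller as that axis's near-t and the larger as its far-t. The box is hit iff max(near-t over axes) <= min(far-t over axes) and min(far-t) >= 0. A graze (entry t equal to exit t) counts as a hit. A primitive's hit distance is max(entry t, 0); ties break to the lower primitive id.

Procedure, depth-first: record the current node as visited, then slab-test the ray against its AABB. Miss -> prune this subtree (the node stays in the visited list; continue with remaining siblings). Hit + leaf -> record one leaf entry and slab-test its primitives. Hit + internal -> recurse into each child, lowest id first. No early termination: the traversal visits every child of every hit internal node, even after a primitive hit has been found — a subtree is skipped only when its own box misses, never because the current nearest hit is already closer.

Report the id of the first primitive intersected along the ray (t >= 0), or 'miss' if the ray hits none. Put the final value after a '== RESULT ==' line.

Walk:
N0 x:[-3,33] y:[31/2,67/2] z:[-2,31] -> hit [31/2,31], descend [2, 6]
  N2 x:[-3,16] y:[20,67/2] z:[-2,28] -> miss, prune
  N6 x:[15,33] y:[31/2,29] z:[-2,31] -> hit [31/2,29], descend [1, 5]
    N1 x:[24,31] y:[33/2,29] z:[14,31] -> hit [24,29] leaf, test {P2(miss), P8(miss), P11(miss)}
    N5 x:[15,33] y:[31/2,29] z:[-2,15] -> miss, prune

Summary -> nodes [0, 2, 6, 1, 5]; box-tests=5; leaf-entries=1; first=miss

== RESULT ==
miss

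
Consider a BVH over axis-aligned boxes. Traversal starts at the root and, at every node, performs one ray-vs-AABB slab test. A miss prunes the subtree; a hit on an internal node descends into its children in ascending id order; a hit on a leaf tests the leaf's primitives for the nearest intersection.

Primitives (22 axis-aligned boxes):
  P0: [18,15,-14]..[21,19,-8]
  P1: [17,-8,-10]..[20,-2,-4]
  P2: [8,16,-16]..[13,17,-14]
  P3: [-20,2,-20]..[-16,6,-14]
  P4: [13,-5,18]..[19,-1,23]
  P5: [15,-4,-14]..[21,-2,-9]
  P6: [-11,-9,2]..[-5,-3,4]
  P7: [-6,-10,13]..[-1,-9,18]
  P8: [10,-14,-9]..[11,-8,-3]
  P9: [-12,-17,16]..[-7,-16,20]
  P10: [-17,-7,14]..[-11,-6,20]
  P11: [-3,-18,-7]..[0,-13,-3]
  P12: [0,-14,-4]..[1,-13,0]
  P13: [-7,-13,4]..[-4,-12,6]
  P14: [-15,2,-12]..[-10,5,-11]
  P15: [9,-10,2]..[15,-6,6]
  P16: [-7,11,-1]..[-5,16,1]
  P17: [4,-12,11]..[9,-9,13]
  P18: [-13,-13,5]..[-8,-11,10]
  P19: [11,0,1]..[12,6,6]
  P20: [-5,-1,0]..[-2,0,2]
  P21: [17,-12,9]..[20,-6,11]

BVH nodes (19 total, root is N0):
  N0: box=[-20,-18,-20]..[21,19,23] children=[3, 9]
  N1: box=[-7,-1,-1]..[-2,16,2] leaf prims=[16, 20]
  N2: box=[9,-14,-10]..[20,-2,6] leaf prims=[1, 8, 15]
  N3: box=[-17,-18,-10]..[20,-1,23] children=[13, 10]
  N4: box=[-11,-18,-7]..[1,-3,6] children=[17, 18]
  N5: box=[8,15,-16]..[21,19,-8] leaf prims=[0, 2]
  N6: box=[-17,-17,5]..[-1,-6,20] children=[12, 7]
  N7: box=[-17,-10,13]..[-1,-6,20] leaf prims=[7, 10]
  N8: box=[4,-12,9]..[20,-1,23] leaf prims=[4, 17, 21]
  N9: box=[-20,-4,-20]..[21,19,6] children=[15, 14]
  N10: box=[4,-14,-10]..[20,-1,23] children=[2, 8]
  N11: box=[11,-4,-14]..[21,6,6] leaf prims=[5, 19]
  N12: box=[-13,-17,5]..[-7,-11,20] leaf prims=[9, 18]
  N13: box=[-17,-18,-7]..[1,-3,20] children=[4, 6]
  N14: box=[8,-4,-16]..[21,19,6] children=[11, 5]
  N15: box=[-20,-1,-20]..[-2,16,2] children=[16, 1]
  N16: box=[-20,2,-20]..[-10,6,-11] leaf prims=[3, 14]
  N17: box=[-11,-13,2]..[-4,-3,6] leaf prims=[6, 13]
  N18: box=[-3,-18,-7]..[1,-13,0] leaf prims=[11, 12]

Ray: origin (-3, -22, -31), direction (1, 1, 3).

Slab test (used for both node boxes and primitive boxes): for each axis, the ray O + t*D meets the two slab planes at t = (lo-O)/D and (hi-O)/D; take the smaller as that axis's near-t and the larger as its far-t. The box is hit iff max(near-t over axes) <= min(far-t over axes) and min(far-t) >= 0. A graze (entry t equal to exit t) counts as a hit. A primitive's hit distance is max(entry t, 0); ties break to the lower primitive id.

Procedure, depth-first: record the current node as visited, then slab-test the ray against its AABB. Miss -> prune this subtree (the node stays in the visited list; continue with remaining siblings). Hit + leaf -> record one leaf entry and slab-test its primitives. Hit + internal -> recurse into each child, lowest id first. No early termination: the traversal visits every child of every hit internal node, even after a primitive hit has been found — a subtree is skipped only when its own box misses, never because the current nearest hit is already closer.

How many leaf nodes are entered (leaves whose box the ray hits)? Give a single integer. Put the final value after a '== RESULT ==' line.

Trace the traversal:
N0 x:[-17,24] y:[4,41] z:[11/3,18] -> hit [4,18], descend [3, 9]
  N3 x:[-14,23] y:[4,21] z:[7,18] -> hit [7,18], descend [10, 13]
    N10 x:[7,23] y:[8,21] z:[7,18] -> hit [8,18], descend [2, 8]
      N2 x:[12,23] y:[8,20] z:[7,37/3] -> hit [12,37/3] leaf, test {P1(miss), P8(miss), P15@t=12}
      N8 x:[7,23] y:[10,21] z:[40/3,18] -> hit [40/3,18] leaf, test {P4@t=17, P17(miss), P21(miss)}
    N13 x:[-14,4] y:[4,19] z:[8,17] -> miss, prune
  N9 x:[-17,24] y:[18,41] z:[11/3,37/3] -> miss, prune

7 AABB tests over nodes [0, 3, 10, 2, 8, 13, 9]; 2 leaves entered; closest P15.

== RESULT ==
2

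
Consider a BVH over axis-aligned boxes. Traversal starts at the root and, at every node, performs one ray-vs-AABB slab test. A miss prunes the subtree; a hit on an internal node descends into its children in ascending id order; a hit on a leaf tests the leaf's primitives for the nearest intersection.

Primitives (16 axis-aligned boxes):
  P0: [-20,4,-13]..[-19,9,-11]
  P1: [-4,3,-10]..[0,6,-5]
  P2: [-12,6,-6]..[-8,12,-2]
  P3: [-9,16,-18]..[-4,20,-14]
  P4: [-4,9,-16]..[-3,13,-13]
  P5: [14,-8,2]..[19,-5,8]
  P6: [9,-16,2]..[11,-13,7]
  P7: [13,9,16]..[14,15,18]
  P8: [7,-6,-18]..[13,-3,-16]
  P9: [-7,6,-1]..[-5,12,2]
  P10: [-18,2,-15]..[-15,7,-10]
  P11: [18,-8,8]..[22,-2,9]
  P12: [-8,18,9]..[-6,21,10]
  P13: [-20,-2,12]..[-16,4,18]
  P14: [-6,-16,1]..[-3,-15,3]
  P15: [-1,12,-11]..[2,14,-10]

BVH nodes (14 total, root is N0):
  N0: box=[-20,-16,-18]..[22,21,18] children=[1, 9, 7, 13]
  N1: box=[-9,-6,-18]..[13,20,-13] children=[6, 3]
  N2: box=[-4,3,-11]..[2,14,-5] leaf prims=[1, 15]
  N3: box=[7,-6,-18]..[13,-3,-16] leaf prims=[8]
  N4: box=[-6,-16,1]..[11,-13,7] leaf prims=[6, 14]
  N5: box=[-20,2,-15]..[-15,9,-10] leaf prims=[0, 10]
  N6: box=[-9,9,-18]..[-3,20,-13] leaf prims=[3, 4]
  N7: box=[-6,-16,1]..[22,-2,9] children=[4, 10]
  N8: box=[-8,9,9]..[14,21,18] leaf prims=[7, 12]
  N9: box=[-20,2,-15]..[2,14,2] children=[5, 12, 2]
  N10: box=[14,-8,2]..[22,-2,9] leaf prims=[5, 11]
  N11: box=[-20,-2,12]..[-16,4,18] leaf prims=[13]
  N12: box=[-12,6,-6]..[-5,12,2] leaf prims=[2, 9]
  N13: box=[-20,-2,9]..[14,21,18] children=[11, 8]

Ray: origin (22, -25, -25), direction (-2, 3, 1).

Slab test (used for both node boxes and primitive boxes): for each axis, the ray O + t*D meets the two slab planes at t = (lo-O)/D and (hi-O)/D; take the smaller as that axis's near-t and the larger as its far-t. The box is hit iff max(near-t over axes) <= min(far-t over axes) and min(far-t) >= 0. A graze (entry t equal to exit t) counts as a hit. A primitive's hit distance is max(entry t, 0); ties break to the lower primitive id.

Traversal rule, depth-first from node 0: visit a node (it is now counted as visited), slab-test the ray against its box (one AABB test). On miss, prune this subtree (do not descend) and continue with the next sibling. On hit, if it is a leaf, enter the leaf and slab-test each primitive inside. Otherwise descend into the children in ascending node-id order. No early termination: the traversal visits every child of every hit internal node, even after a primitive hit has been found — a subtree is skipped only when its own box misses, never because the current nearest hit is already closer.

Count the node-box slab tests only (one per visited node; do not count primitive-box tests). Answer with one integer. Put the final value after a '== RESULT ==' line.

Trace the traversal:
N0 x:[0,21] y:[3,46/3] z:[7,43] -> hit [7,46/3], descend [1, 7, 9, 13]
  N1 x:[9/2,31/2] y:[19/3,15] z:[7,12] -> hit [7,12], descend [3, 6]
    N3 x:[9/2,15/2] y:[19/3,22/3] z:[7,9] -> hit [7,22/3] leaf, test {P8@t=7}
    N6 x:[25/2,31/2] y:[34/3,15] z:[7,12] -> miss, prune
  N7 x:[0,14] y:[3,23/3] z:[26,34] -> miss, prune
  N9 x:[10,21] y:[9,13] z:[10,27] -> hit [10,13], descend [2, 5, 12]
    N2 x:[10,13] y:[28/3,13] z:[14,20] -> miss, prune
    N5 x:[37/2,21] y:[9,34/3] z:[10,15] -> miss, prune
    N12 x:[27/2,17] y:[31/3,37/3] z:[19,27] -> miss, prune
  N13 x:[4,21] y:[23/3,46/3] z:[34,43] -> miss, prune

Visited [0, 1, 3, 6, 7, 9, 2, 5, 12, 13]. Tests: 10 box, 1 leaf. Nearest: P8.

== RESULT ==
10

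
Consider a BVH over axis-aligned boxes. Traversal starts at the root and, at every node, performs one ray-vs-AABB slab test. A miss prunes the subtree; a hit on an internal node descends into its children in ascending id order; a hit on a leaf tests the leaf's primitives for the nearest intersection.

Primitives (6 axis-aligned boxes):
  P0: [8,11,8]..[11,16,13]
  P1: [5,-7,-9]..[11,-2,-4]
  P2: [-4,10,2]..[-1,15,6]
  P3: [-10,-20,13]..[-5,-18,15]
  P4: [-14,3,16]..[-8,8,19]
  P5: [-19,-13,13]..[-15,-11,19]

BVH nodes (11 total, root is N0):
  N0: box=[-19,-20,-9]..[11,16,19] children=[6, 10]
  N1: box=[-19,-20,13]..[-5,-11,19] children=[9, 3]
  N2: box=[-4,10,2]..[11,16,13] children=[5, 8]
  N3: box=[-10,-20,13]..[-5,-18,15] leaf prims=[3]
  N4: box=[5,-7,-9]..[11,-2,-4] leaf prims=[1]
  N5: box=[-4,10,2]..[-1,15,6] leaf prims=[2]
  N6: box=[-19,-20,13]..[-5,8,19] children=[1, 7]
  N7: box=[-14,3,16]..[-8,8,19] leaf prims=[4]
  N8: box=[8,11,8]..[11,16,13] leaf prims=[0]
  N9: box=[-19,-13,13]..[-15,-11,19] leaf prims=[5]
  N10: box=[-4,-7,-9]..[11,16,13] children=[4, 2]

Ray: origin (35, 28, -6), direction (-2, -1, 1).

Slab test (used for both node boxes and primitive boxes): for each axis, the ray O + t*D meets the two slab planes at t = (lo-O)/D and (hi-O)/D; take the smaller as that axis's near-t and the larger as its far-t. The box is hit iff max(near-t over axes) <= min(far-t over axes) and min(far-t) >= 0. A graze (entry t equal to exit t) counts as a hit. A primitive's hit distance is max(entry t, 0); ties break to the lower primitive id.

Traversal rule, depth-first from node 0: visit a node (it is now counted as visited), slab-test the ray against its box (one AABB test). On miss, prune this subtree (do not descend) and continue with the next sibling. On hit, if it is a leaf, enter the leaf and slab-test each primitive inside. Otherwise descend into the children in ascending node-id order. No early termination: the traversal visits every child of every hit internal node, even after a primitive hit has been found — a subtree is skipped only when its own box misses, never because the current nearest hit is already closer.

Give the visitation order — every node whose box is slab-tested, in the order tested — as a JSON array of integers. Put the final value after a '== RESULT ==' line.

Walk:
N0 x:[12,27] y:[12,48] z:[-3,25] -> hit [12,25], descend [6, 10]
  N6 x:[20,27] y:[20,48] z:[19,25] -> hit [20,25], descend [1, 7]
    N1 x:[20,27] y:[39,48] z:[19,25] -> miss, prune
    N7 x:[43/2,49/2] y:[20,25] z:[22,25] -> hit [22,49/2] leaf, test {P4@t=22}
  N10 x:[12,39/2] y:[12,35] z:[-3,19] -> hit [12,19], descend [2, 4]
    N2 x:[12,39/2] y:[12,18] z:[8,19] -> hit [12,18], descend [5, 8]
      N5 x:[18,39/2] y:[13,18] z:[8,12] -> miss, prune
      N8 x:[12,27/2] y:[12,17] z:[14,19] -> miss, prune
    N4 x:[12,15] y:[30,35] z:[-3,2] -> miss, prune

Summary -> nodes [0, 6, 1, 7, 10, 2, 5, 8, 4]; box-tests=9; leaf-entries=1; first=P4

== RESULT ==
[0, 6, 1, 7, 10, 2, 5, 8, 4]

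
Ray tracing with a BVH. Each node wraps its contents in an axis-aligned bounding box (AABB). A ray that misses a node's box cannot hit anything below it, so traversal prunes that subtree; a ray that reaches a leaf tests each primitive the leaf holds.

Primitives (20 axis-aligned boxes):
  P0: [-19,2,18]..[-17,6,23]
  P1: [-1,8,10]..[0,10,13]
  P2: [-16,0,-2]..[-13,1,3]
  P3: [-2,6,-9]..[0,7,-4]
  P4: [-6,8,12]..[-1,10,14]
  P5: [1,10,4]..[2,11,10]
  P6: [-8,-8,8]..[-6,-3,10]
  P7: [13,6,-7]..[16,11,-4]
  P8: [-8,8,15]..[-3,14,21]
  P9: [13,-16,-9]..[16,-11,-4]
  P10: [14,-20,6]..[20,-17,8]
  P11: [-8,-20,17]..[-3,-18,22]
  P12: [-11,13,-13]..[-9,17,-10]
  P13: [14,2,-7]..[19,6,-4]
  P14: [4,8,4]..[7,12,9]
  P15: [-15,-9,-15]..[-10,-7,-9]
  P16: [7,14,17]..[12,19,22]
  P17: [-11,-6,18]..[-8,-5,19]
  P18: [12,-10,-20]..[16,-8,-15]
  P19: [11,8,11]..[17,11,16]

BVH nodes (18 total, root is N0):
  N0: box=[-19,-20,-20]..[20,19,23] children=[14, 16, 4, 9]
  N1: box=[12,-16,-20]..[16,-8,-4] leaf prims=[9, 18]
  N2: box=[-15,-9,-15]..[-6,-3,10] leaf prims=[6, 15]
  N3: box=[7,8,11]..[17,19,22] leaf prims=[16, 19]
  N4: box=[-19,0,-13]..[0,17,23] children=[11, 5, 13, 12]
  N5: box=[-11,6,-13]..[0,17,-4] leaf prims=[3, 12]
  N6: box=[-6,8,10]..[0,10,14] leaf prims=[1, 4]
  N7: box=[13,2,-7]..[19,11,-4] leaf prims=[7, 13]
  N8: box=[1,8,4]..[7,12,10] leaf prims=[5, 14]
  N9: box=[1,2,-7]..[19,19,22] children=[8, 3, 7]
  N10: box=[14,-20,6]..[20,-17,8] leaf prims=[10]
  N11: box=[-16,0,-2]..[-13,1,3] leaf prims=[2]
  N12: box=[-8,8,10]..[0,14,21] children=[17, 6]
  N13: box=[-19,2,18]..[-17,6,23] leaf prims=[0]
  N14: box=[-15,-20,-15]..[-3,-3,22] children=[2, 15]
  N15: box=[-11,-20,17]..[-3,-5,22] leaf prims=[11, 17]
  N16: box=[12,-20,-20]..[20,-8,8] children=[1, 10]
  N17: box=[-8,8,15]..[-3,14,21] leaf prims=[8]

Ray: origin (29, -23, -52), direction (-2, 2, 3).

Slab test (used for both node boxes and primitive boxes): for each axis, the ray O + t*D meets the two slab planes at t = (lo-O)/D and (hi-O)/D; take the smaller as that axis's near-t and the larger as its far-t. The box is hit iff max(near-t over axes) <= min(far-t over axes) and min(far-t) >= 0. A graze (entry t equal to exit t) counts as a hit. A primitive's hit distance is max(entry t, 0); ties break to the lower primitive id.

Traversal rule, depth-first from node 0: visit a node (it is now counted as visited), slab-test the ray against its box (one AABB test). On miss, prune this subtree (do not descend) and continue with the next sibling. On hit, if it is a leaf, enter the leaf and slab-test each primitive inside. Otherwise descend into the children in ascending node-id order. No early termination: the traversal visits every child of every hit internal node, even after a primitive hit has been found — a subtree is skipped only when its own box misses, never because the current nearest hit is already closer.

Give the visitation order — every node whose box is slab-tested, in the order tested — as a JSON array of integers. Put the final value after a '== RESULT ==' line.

Walk:
N0 x:[9/2,24] y:[3/2,21] z:[32/3,25] -> hit [32/3,21], descend [4, 9, 14, 16]
  N4 x:[29/2,24] y:[23/2,20] z:[13,25] -> hit [29/2,20], descend [5, 11, 12, 13]
    N5 x:[29/2,20] y:[29/2,20] z:[13,16] -> hit [29/2,16] leaf, test {P3@t=29/2, P12(miss)}
    N11 x:[21,45/2] y:[23/2,12] z:[50/3,55/3] -> miss, prune
    N12 x:[29/2,37/2] y:[31/2,37/2] z:[62/3,73/3] -> miss, prune
    N13 x:[23,24] y:[25/2,29/2] z:[70/3,25] -> miss, prune
  N9 x:[5,14] y:[25/2,21] z:[15,74/3] -> miss, prune
  N14 x:[16,22] y:[3/2,10] z:[37/3,74/3] -> miss, prune
  N16 x:[9/2,17/2] y:[3/2,15/2] z:[32/3,20] -> miss, prune

Visited [0, 4, 5, 11, 12, 13, 9, 14, 16]. Tests: 9 box, 1 leaf. Nearest: P3.

== RESULT ==
[0, 4, 5, 11, 12, 13, 9, 14, 16]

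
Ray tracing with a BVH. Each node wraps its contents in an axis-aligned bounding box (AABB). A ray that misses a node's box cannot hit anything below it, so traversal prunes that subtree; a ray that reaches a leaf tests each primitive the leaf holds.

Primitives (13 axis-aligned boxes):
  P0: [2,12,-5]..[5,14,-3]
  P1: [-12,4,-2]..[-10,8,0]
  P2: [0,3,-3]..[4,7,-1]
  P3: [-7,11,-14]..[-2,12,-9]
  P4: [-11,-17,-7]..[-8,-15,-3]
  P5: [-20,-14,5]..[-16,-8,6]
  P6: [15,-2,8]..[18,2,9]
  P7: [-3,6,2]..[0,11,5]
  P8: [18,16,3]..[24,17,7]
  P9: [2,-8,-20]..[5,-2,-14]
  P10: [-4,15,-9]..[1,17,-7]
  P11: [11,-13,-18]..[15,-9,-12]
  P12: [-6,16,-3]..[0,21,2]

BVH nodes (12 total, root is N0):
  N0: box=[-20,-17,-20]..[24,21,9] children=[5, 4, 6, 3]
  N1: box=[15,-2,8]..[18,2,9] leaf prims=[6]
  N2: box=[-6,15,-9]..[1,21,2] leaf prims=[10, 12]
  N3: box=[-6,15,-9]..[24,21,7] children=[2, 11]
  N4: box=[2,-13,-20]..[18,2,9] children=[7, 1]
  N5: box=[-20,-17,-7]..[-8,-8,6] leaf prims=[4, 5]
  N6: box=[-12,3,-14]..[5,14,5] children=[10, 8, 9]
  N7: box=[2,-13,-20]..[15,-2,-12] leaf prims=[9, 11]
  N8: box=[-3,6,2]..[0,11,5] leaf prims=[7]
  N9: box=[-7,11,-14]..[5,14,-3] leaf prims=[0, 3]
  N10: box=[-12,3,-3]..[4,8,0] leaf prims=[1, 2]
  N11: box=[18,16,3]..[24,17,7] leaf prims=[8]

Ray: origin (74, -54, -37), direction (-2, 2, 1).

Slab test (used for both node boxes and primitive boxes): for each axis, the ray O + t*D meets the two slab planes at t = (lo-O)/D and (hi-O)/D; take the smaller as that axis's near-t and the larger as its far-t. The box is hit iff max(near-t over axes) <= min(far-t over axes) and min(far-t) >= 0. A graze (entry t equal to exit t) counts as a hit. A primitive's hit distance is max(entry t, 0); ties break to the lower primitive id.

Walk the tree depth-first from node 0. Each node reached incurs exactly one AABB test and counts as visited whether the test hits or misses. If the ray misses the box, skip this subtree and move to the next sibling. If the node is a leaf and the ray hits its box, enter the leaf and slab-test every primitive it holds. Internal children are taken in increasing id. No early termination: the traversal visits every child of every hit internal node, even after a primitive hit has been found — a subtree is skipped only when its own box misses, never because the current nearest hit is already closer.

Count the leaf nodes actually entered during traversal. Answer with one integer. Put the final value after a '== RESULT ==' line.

Walk:
N0 x:[25,47] y:[37/2,75/2] z:[17,46] -> hit [25,75/2], descend [3, 4, 5, 6]
  N3 x:[25,40] y:[69/2,75/2] z:[28,44] -> hit [69/2,75/2], descend [2, 11]
    N2 x:[73/2,40] y:[69/2,75/2] z:[28,39] -> hit [73/2,75/2] leaf, test {P10(miss), P12@t=37}
    N11 x:[25,28] y:[35,71/2] z:[40,44] -> miss, prune
  N4 x:[28,36] y:[41/2,28] z:[17,46] -> hit [28,28], descend [1, 7]
    N1 x:[28,59/2] y:[26,28] z:[45,46] -> miss, prune
    N7 x:[59/2,36] y:[41/2,26] z:[17,25] -> miss, prune
  N5 x:[41,47] y:[37/2,23] z:[30,43] -> miss, prune
  N6 x:[69/2,43] y:[57/2,34] z:[23,42] -> miss, prune

order=[0, 3, 2, 11, 4, 1, 7, 5, 6]  |boxes|=9  |leaves|=1  hit=P12

== RESULT ==
1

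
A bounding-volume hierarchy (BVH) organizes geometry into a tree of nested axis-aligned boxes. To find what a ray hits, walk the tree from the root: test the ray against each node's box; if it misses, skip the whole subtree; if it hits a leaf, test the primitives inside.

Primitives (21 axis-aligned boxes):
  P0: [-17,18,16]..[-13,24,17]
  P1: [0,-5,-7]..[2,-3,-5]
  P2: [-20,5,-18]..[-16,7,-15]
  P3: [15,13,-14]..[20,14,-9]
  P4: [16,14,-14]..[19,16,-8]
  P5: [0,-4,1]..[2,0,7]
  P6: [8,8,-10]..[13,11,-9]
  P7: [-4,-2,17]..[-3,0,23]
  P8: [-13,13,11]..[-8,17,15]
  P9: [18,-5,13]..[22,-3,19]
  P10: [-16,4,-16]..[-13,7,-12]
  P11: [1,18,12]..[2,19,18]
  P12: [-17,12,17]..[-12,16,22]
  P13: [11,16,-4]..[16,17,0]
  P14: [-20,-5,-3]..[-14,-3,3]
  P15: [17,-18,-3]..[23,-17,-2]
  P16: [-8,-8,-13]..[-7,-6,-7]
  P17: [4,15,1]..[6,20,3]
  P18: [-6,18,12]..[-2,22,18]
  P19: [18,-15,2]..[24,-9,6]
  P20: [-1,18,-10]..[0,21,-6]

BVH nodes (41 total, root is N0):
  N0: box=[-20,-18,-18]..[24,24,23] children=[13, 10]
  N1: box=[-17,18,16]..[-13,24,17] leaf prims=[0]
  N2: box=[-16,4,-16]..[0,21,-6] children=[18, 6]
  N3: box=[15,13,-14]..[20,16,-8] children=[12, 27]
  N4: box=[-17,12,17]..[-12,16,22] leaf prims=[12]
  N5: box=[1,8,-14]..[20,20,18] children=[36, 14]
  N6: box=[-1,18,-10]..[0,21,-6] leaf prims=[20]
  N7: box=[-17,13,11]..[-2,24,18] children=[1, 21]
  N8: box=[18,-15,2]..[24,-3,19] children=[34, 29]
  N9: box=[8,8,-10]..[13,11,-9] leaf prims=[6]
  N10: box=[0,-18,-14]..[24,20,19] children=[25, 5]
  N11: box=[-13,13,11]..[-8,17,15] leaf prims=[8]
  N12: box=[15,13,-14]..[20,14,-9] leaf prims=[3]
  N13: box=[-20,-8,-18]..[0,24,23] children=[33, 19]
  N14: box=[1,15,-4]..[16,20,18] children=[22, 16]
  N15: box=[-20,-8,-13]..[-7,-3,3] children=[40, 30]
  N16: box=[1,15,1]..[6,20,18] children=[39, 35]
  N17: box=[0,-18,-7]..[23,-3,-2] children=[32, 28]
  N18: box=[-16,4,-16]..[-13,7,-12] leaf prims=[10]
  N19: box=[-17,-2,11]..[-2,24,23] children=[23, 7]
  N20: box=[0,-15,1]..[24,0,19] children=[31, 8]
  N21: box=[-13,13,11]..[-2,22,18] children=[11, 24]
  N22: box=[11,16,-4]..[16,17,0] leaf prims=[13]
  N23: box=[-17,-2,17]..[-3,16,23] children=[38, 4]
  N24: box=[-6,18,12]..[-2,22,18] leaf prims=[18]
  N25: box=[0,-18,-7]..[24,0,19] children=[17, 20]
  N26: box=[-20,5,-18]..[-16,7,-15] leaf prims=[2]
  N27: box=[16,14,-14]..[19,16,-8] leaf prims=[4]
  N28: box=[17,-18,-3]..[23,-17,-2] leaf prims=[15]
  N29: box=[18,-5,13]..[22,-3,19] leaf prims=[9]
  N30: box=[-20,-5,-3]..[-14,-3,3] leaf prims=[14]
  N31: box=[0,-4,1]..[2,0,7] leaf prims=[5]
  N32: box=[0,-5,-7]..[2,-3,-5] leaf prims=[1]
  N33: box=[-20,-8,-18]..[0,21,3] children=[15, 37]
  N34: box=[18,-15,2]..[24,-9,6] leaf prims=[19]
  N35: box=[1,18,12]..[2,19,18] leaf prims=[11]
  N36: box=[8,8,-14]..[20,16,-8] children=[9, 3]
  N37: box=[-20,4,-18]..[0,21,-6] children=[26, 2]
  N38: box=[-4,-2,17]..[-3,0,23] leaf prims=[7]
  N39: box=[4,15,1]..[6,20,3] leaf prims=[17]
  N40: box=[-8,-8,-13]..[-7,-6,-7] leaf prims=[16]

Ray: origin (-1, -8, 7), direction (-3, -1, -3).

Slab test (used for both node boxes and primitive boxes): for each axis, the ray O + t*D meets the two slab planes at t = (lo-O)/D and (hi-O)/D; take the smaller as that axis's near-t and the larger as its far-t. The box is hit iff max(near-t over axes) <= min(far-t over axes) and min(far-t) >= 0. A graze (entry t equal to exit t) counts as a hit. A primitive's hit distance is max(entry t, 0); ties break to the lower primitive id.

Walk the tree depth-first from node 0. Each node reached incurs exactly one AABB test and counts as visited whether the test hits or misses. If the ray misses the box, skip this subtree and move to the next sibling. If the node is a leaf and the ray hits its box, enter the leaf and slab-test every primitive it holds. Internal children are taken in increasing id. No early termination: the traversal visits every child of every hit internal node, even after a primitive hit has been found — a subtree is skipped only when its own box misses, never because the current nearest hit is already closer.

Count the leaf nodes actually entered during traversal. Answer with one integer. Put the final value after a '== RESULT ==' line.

Trace the traversal:
N0 x:[-25/3,19/3] y:[-32,10] z:[-16/3,25/3] -> hit [-16/3,19/3], descend [10, 13]
  N10 x:[-25/3,-1/3] y:[-28,10] z:[-4,7] -> miss, prune
  N13 x:[-1/3,19/3] y:[-32,0] z:[-16/3,25/3] -> hit [-1/3,0], descend [19, 33]
    N19 x:[1/3,16/3] y:[-32,-6] z:[-16/3,-4/3] -> miss, prune
    N33 x:[-1/3,19/3] y:[-29,0] z:[4/3,25/3] -> miss, prune

Summary -> nodes [0, 10, 13, 19, 33]; box-tests=5; leaf-entries=0; first=miss

== RESULT ==
0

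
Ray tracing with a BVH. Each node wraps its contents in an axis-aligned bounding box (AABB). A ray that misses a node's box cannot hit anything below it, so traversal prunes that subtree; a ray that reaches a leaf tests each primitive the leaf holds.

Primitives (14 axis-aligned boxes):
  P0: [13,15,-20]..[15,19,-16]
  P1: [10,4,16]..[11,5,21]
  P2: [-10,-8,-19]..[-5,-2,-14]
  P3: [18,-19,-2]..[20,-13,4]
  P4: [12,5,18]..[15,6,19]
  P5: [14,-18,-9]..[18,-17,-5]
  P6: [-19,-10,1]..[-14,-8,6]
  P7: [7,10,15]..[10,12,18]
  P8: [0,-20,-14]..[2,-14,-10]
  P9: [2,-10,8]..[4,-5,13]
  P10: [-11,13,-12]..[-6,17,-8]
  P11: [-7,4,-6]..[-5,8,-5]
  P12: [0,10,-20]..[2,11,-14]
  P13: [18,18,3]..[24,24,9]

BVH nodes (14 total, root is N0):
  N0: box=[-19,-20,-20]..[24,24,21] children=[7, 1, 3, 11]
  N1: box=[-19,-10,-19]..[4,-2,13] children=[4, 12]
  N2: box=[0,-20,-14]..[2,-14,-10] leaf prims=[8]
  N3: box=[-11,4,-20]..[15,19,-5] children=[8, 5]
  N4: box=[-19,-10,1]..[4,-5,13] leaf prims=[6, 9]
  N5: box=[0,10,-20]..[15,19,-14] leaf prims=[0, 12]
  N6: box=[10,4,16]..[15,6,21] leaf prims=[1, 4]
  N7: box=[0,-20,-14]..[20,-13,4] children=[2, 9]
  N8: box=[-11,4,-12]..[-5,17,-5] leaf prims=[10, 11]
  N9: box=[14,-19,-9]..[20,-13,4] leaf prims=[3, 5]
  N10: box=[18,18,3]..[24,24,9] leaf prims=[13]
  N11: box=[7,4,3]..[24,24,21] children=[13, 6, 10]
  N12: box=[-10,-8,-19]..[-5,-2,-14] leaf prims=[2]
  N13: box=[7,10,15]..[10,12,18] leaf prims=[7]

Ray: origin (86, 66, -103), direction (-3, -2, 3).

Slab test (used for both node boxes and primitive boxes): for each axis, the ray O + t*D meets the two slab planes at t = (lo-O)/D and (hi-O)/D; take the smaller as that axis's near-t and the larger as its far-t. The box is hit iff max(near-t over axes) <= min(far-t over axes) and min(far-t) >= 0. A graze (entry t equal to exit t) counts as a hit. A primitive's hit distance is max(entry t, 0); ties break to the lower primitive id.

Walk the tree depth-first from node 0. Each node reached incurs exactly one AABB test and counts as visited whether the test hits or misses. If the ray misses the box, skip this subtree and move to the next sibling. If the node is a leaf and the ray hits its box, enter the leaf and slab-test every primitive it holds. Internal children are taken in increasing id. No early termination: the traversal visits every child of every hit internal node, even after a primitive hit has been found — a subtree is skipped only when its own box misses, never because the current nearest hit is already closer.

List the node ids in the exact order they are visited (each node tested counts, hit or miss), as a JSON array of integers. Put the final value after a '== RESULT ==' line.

Walk:
N0 x:[62/3,35] y:[21,43] z:[83/3,124/3] -> hit [83/3,35], descend [1, 3, 7, 11]
  N1 x:[82/3,35] y:[34,38] z:[28,116/3] -> hit [34,35], descend [4, 12]
    N4 x:[82/3,35] y:[71/2,38] z:[104/3,116/3] -> miss, prune
    N12 x:[91/3,32] y:[34,37] z:[28,89/3] -> miss, prune
  N3 x:[71/3,97/3] y:[47/2,31] z:[83/3,98/3] -> hit [83/3,31], descend [5, 8]
    N5 x:[71/3,86/3] y:[47/2,28] z:[83/3,89/3] -> hit [83/3,28] leaf, test {P0(miss), P12@t=28}
    N8 x:[91/3,97/3] y:[49/2,31] z:[91/3,98/3] -> hit [91/3,31] leaf, test {P10(miss), P11(miss)}
  N7 x:[22,86/3] y:[79/2,43] z:[89/3,107/3] -> miss, prune
  N11 x:[62/3,79/3] y:[21,31] z:[106/3,124/3] -> miss, prune

Summary -> nodes [0, 1, 4, 12, 3, 5, 8, 7, 11]; box-tests=9; leaf-entries=2; first=P12

== RESULT ==
[0, 1, 4, 12, 3, 5, 8, 7, 11]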